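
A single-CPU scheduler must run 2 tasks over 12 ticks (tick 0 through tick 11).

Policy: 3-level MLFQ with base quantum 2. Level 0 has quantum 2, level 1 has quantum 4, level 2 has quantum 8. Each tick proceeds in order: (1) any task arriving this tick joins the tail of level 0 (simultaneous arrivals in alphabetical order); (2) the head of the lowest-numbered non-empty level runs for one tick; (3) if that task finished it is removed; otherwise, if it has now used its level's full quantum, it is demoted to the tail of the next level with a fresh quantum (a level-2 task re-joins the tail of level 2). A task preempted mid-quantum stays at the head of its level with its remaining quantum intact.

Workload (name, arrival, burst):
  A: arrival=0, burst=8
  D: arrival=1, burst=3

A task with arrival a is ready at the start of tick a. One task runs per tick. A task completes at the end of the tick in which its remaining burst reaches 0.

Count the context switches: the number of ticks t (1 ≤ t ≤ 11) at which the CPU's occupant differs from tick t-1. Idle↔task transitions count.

t=0: L0/L1/L2 = A/-/- → run A
t=1: L0/L1/L2 = AD/-/- → run A
t=2: L0/L1/L2 = D/A/- → run D
t=3: L0/L1/L2 = D/A/- → run D
t=4: L0/L1/L2 = -/AD/- → run A
t=5: L0/L1/L2 = -/AD/- → run A
t=6: L0/L1/L2 = -/AD/- → run A
t=7: L0/L1/L2 = -/AD/- → run A
t=8: L0/L1/L2 = -/D/A → run D
t=9: L0/L1/L2 = -/-/A → run A
t=10: L0/L1/L2 = -/-/A → run A
t=11: (idle)

context switches = 5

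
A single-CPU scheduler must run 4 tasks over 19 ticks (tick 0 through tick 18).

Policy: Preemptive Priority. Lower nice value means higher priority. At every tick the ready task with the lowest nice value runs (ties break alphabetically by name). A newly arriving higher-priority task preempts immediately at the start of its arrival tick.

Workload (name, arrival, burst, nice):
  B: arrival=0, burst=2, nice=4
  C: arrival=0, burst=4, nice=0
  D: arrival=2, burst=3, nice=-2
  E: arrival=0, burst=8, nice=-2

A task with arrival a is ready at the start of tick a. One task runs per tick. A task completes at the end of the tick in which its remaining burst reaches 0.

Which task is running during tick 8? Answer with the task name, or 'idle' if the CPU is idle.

running at tick 8 = E

t=0: ready={B,C,E} → run E
t=1: ready={B,C,E} → run E
t=2: ready={B,C,D,E} → run D
t=3: ready={B,C,D,E} → run D
t=4: ready={B,C,D,E} → run D
t=5: ready={B,C,E} → run E
t=6: ready={B,C,E} → run E
t=7: ready={B,C,E} → run E
t=8: ready={B,C,E} → run E
t=9: ready={B,C,E} → run E
t=10: ready={B,C,E} → run E
t=11: ready={B,C} → run C
t=12: ready={B,C} → run C
t=13: ready={B,C} → run C
t=14: ready={B,C} → run C
t=15: ready={B} → run B
t=16: ready={B} → run B
t=17: (idle)
t=18: (idle)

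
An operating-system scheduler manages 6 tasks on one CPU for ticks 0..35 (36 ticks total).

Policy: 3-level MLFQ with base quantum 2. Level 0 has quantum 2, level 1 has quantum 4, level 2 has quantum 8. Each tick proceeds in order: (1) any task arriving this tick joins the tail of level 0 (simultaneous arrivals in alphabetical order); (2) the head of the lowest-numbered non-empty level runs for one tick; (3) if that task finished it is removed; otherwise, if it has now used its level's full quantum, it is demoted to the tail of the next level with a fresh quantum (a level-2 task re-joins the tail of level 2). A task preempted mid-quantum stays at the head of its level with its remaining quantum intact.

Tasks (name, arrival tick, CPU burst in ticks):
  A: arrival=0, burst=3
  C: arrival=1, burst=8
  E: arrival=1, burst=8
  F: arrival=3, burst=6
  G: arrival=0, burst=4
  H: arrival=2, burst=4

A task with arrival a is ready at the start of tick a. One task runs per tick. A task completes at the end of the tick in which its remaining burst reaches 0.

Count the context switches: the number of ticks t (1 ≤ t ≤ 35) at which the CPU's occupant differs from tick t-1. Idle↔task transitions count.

context switches = 14

t=0: L0/L1/L2 = AG/-/- → run A
t=1: L0/L1/L2 = AGCE/-/- → run A
t=2: L0/L1/L2 = GCEH/A/- → run G
t=3: L0/L1/L2 = GCEHF/A/- → run G
t=4: L0/L1/L2 = CEHF/AG/- → run C
t=5: L0/L1/L2 = CEHF/AG/- → run C
t=6: L0/L1/L2 = EHF/AGC/- → run E
t=7: L0/L1/L2 = EHF/AGC/- → run E
t=8: L0/L1/L2 = HF/AGCE/- → run H
t=9: L0/L1/L2 = HF/AGCE/- → run H
t=10: L0/L1/L2 = F/AGCEH/- → run F
t=11: L0/L1/L2 = F/AGCEH/- → run F
t=12: L0/L1/L2 = -/AGCEHF/- → run A
t=13: L0/L1/L2 = -/GCEHF/- → run G
t=14: L0/L1/L2 = -/GCEHF/- → run G
t=15: L0/L1/L2 = -/CEHF/- → run C
t=16: L0/L1/L2 = -/CEHF/- → run C
t=17: L0/L1/L2 = -/CEHF/- → run C
t=18: L0/L1/L2 = -/CEHF/- → run C
t=19: L0/L1/L2 = -/EHF/C → run E
t=20: L0/L1/L2 = -/EHF/C → run E
t=21: L0/L1/L2 = -/EHF/C → run E
t=22: L0/L1/L2 = -/EHF/C → run E
t=23: L0/L1/L2 = -/HF/CE → run H
t=24: L0/L1/L2 = -/HF/CE → run H
t=25: L0/L1/L2 = -/F/CE → run F
t=26: L0/L1/L2 = -/F/CE → run F
t=27: L0/L1/L2 = -/F/CE → run F
t=28: L0/L1/L2 = -/F/CE → run F
t=29: L0/L1/L2 = -/-/CE → run C
t=30: L0/L1/L2 = -/-/CE → run C
t=31: L0/L1/L2 = -/-/E → run E
t=32: L0/L1/L2 = -/-/E → run E
t=33: (idle)
t=34: (idle)
t=35: (idle)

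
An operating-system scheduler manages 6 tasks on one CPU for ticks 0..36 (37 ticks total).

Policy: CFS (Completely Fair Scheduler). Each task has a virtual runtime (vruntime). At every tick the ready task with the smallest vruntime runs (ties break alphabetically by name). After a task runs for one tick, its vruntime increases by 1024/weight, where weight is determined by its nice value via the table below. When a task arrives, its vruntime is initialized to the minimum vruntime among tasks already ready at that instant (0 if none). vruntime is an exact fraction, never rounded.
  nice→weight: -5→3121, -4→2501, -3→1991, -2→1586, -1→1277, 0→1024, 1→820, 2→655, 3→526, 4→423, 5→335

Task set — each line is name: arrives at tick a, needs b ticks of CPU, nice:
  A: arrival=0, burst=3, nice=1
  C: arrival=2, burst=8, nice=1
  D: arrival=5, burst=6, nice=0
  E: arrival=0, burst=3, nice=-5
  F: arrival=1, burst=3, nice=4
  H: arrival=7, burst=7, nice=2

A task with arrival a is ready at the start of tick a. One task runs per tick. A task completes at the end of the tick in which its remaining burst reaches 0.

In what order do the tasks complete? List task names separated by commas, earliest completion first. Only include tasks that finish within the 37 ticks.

t=0: vr[A=0 E=0] → run A
t=1: vr[A=256/205 E=0 F=0] → run E
t=2: vr[A=256/205 C=0 E=1024/3121 F=0] → run C
t=3: vr[A=256/205 C=256/205 E=1024/3121 F=0] → run F
t=4: vr[A=256/205 C=256/205 E=1024/3121 F=1024/423] → run E
t=5: vr[A=256/205 C=256/205 D=2048/3121 E=2048/3121 F=1024/423] → run D
t=6: vr[A=256/205 C=256/205 D=5169/3121 E=2048/3121 F=1024/423] → run E
t=7: vr[A=256/205 C=256/205 D=5169/3121 F=1024/423 H=256/205] → run A
t=8: vr[A=512/205 C=256/205 D=5169/3121 F=1024/423 H=256/205] → run C
t=9: vr[A=512/205 C=512/205 D=5169/3121 F=1024/423 H=256/205] → run H
t=10: vr[A=512/205 C=512/205 D=5169/3121 F=1024/423 H=15104/5371] → run D
t=11: vr[A=512/205 C=512/205 D=8290/3121 F=1024/423 H=15104/5371] → run F
t=12: vr[A=512/205 C=512/205 D=8290/3121 F=2048/423 H=15104/5371] → run A
t=13: vr[C=512/205 D=8290/3121 F=2048/423 H=15104/5371] → run C
t=14: vr[C=768/205 D=8290/3121 F=2048/423 H=15104/5371] → run D
t=15: vr[C=768/205 D=11411/3121 F=2048/423 H=15104/5371] → run H
t=16: vr[C=768/205 D=11411/3121 F=2048/423 H=117504/26855] → run D
t=17: vr[C=768/205 D=14532/3121 F=2048/423 H=117504/26855] → run C
t=18: vr[C=1024/205 D=14532/3121 F=2048/423 H=117504/26855] → run H
t=19: vr[C=1024/205 D=14532/3121 F=2048/423 H=159488/26855] → run D
t=20: vr[C=1024/205 D=17653/3121 F=2048/423 H=159488/26855] → run F
t=21: vr[C=1024/205 D=17653/3121 H=159488/26855] → run C
t=22: vr[C=256/41 D=17653/3121 H=159488/26855] → run D
t=23: vr[C=256/41 H=159488/26855] → run H
t=24: vr[C=256/41 H=201472/26855] → run C
t=25: vr[C=1536/205 H=201472/26855] → run C
t=26: vr[C=1792/205 H=201472/26855] → run H
t=27: vr[C=1792/205 H=243456/26855] → run C
t=28: vr[H=243456/26855] → run H
t=29: vr[H=57088/5371] → run H
t=30: (idle)
t=31: (idle)
t=32: (idle)
t=33: (idle)
t=34: (idle)
t=35: (idle)
t=36: (idle)

completion order = E, A, F, D, C, H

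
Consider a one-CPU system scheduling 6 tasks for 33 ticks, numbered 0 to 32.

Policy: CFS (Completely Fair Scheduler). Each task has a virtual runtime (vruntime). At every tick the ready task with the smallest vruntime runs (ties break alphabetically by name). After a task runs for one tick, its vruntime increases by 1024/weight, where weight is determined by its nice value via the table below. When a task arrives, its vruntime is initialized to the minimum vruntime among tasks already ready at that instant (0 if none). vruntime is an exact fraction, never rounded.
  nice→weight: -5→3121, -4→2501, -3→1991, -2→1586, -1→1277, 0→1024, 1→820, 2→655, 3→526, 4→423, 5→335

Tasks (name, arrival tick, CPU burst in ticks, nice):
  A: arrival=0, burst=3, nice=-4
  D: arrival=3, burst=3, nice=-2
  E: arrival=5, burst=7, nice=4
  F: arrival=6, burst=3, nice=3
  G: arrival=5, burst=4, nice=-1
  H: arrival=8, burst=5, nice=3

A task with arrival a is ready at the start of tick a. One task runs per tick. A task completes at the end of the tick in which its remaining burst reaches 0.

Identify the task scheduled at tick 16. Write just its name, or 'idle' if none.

t=0: vr[A=0] → run A
t=1: vr[A=1024/2501] → run A
t=2: vr[A=2048/2501] → run A
t=3: vr[D=0] → run D
t=4: vr[D=512/793] → run D
t=5: vr[D=1024/793 E=1024/793 G=1024/793] → run D
t=6: vr[E=1024/793 F=1024/793 G=1024/793] → run E
t=7: vr[E=1245184/335439 F=1024/793 G=1024/793] → run F
t=8: vr[E=1245184/335439 F=675328/208559 G=1024/793 H=1024/793] → run G
t=9: vr[E=1245184/335439 F=675328/208559 G=2119680/1012661 H=1024/793] → run H
t=10: vr[E=1245184/335439 F=675328/208559 G=2119680/1012661 H=675328/208559] → run G
t=11: vr[E=1245184/335439 F=675328/208559 G=2931712/1012661 H=675328/208559] → run G
t=12: vr[E=1245184/335439 F=675328/208559 G=3743744/1012661 H=675328/208559] → run F
t=13: vr[E=1245184/335439 F=1081344/208559 G=3743744/1012661 H=675328/208559] → run H
t=14: vr[E=1245184/335439 F=1081344/208559 G=3743744/1012661 H=1081344/208559] → run G
t=15: vr[E=1245184/335439 F=1081344/208559 H=1081344/208559] → run E
t=16: vr[E=2057216/335439 F=1081344/208559 H=1081344/208559] → run F
t=17: vr[E=2057216/335439 H=1081344/208559] → run H
t=18: vr[E=2057216/335439 H=1487360/208559] → run E
t=19: vr[E=956416/111813 H=1487360/208559] → run H
t=20: vr[E=956416/111813 H=1893376/208559] → run E
t=21: vr[E=3681280/335439 H=1893376/208559] → run H
t=22: vr[E=3681280/335439] → run E
t=23: vr[E=4493312/335439] → run E
t=24: vr[E=1768448/111813] → run E
t=25: (idle)
t=26: (idle)
t=27: (idle)
t=28: (idle)
t=29: (idle)
t=30: (idle)
t=31: (idle)
t=32: (idle)

running at tick 16 = F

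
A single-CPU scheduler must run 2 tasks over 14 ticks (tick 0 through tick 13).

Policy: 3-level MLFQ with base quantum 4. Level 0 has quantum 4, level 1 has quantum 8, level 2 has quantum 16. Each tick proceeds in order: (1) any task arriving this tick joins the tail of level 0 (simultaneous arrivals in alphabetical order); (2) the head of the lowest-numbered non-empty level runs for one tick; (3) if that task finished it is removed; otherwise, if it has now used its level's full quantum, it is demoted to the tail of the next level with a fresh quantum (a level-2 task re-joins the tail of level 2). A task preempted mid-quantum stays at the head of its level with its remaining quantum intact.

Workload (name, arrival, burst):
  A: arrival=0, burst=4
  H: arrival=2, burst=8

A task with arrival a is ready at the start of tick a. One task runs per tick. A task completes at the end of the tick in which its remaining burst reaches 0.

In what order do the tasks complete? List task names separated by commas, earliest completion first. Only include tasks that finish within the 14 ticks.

completion order = A, H

t=0: L0/L1/L2 = A/-/- → run A
t=1: L0/L1/L2 = A/-/- → run A
t=2: L0/L1/L2 = AH/-/- → run A
t=3: L0/L1/L2 = AH/-/- → run A
t=4: L0/L1/L2 = H/-/- → run H
t=5: L0/L1/L2 = H/-/- → run H
t=6: L0/L1/L2 = H/-/- → run H
t=7: L0/L1/L2 = H/-/- → run H
t=8: L0/L1/L2 = -/H/- → run H
t=9: L0/L1/L2 = -/H/- → run H
t=10: L0/L1/L2 = -/H/- → run H
t=11: L0/L1/L2 = -/H/- → run H
t=12: (idle)
t=13: (idle)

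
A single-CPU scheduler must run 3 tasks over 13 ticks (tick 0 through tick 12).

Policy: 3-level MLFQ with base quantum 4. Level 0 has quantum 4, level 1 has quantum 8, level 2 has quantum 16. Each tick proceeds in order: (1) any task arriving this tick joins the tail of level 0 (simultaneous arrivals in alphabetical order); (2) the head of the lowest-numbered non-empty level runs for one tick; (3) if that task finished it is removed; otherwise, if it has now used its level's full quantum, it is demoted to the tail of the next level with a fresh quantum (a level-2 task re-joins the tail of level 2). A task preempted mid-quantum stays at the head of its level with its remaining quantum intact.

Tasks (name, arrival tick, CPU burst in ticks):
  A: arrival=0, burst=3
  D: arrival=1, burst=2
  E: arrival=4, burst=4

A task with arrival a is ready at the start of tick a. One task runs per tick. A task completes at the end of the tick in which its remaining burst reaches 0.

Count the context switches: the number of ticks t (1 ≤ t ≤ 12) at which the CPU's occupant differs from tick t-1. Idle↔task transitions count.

context switches = 3

t=0: L0/L1/L2 = A/-/- → run A
t=1: L0/L1/L2 = AD/-/- → run A
t=2: L0/L1/L2 = AD/-/- → run A
t=3: L0/L1/L2 = D/-/- → run D
t=4: L0/L1/L2 = DE/-/- → run D
t=5: L0/L1/L2 = E/-/- → run E
t=6: L0/L1/L2 = E/-/- → run E
t=7: L0/L1/L2 = E/-/- → run E
t=8: L0/L1/L2 = E/-/- → run E
t=9: (idle)
t=10: (idle)
t=11: (idle)
t=12: (idle)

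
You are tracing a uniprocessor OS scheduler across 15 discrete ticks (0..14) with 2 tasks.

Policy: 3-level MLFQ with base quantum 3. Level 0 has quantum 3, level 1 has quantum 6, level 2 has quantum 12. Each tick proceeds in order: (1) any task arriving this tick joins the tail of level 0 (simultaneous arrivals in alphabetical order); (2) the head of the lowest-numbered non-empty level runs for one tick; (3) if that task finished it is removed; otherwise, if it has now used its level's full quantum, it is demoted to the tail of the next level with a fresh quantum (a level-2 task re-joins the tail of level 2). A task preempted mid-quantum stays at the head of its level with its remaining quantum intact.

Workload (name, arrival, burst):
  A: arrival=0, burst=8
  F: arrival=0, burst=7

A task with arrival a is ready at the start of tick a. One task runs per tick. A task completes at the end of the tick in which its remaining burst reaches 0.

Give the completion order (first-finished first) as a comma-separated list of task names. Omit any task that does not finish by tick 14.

t=0: L0/L1/L2 = AF/-/- → run A
t=1: L0/L1/L2 = AF/-/- → run A
t=2: L0/L1/L2 = AF/-/- → run A
t=3: L0/L1/L2 = F/A/- → run F
t=4: L0/L1/L2 = F/A/- → run F
t=5: L0/L1/L2 = F/A/- → run F
t=6: L0/L1/L2 = -/AF/- → run A
t=7: L0/L1/L2 = -/AF/- → run A
t=8: L0/L1/L2 = -/AF/- → run A
t=9: L0/L1/L2 = -/AF/- → run A
t=10: L0/L1/L2 = -/AF/- → run A
t=11: L0/L1/L2 = -/F/- → run F
t=12: L0/L1/L2 = -/F/- → run F
t=13: L0/L1/L2 = -/F/- → run F
t=14: L0/L1/L2 = -/F/- → run F

completion order = A, F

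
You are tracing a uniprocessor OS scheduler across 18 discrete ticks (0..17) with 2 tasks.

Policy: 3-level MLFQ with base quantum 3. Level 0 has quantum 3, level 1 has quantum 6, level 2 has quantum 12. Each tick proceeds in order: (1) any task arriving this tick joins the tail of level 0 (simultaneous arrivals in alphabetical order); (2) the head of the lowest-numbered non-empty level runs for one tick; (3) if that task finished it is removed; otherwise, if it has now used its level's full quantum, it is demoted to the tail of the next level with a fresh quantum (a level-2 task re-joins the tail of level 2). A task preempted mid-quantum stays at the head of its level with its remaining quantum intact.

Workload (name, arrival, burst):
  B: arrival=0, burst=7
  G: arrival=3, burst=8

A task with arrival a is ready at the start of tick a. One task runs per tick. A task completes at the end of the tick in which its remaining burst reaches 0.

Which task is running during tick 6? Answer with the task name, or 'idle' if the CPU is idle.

t=0: L0/L1/L2 = B/-/- → run B
t=1: L0/L1/L2 = B/-/- → run B
t=2: L0/L1/L2 = B/-/- → run B
t=3: L0/L1/L2 = G/B/- → run G
t=4: L0/L1/L2 = G/B/- → run G
t=5: L0/L1/L2 = G/B/- → run G
t=6: L0/L1/L2 = -/BG/- → run B
t=7: L0/L1/L2 = -/BG/- → run B
t=8: L0/L1/L2 = -/BG/- → run B
t=9: L0/L1/L2 = -/BG/- → run B
t=10: L0/L1/L2 = -/G/- → run G
t=11: L0/L1/L2 = -/G/- → run G
t=12: L0/L1/L2 = -/G/- → run G
t=13: L0/L1/L2 = -/G/- → run G
t=14: L0/L1/L2 = -/G/- → run G
t=15: (idle)
t=16: (idle)
t=17: (idle)

running at tick 6 = B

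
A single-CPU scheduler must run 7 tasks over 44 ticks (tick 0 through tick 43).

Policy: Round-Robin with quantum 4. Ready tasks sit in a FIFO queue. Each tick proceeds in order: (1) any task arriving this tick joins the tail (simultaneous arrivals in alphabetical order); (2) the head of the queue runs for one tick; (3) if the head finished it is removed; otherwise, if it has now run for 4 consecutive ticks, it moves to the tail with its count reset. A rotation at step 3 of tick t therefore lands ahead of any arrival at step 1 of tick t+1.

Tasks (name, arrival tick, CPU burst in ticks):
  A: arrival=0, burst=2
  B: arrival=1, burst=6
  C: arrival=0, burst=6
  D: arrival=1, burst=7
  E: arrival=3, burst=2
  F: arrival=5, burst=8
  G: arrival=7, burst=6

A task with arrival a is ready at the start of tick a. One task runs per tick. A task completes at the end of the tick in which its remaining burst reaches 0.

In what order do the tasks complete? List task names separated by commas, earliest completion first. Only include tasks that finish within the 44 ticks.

completion order = A, E, C, B, D, F, G

t=0: queue=[A,C] q_used=0 → run A
t=1: queue=[A,C,B,D] q_used=1 → run A
t=2: queue=[C,B,D] q_used=0 → run C
t=3: queue=[C,B,D,E] q_used=1 → run C
t=4: queue=[C,B,D,E] q_used=2 → run C
t=5: queue=[C,B,D,E,F] q_used=3 → run C
t=6: queue=[B,D,E,F,C] q_used=0 → run B
t=7: queue=[B,D,E,F,C,G] q_used=1 → run B
t=8: queue=[B,D,E,F,C,G] q_used=2 → run B
t=9: queue=[B,D,E,F,C,G] q_used=3 → run B
t=10: queue=[D,E,F,C,G,B] q_used=0 → run D
t=11: queue=[D,E,F,C,G,B] q_used=1 → run D
t=12: queue=[D,E,F,C,G,B] q_used=2 → run D
t=13: queue=[D,E,F,C,G,B] q_used=3 → run D
t=14: queue=[E,F,C,G,B,D] q_used=0 → run E
t=15: queue=[E,F,C,G,B,D] q_used=1 → run E
t=16: queue=[F,C,G,B,D] q_used=0 → run F
t=17: queue=[F,C,G,B,D] q_used=1 → run F
t=18: queue=[F,C,G,B,D] q_used=2 → run F
t=19: queue=[F,C,G,B,D] q_used=3 → run F
t=20: queue=[C,G,B,D,F] q_used=0 → run C
t=21: queue=[C,G,B,D,F] q_used=1 → run C
t=22: queue=[G,B,D,F] q_used=0 → run G
t=23: queue=[G,B,D,F] q_used=1 → run G
t=24: queue=[G,B,D,F] q_used=2 → run G
t=25: queue=[G,B,D,F] q_used=3 → run G
t=26: queue=[B,D,F,G] q_used=0 → run B
t=27: queue=[B,D,F,G] q_used=1 → run B
t=28: queue=[D,F,G] q_used=0 → run D
t=29: queue=[D,F,G] q_used=1 → run D
t=30: queue=[D,F,G] q_used=2 → run D
t=31: queue=[F,G] q_used=0 → run F
t=32: queue=[F,G] q_used=1 → run F
t=33: queue=[F,G] q_used=2 → run F
t=34: queue=[F,G] q_used=3 → run F
t=35: queue=[G] q_used=0 → run G
t=36: queue=[G] q_used=1 → run G
t=37: (idle)
t=38: (idle)
t=39: (idle)
t=40: (idle)
t=41: (idle)
t=42: (idle)
t=43: (idle)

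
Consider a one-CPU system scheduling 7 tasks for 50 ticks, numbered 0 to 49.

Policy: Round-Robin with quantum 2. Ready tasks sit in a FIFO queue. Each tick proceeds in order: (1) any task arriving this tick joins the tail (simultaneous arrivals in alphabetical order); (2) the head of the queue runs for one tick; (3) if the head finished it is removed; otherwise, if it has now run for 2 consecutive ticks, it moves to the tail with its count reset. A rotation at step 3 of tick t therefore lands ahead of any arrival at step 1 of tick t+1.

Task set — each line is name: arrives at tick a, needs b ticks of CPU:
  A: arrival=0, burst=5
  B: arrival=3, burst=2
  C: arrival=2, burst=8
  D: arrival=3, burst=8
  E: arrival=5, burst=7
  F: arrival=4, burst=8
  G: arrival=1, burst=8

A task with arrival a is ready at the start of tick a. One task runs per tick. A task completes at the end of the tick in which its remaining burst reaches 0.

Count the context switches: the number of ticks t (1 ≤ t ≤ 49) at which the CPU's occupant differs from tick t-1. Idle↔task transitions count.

t=0: queue=[A] q_used=0 → run A
t=1: queue=[A,G] q_used=1 → run A
t=2: queue=[G,A,C] q_used=0 → run G
t=3: queue=[G,A,C,B,D] q_used=1 → run G
t=4: queue=[A,C,B,D,G,F] q_used=0 → run A
t=5: queue=[A,C,B,D,G,F,E] q_used=1 → run A
t=6: queue=[C,B,D,G,F,E,A] q_used=0 → run C
t=7: queue=[C,B,D,G,F,E,A] q_used=1 → run C
t=8: queue=[B,D,G,F,E,A,C] q_used=0 → run B
t=9: queue=[B,D,G,F,E,A,C] q_used=1 → run B
t=10: queue=[D,G,F,E,A,C] q_used=0 → run D
t=11: queue=[D,G,F,E,A,C] q_used=1 → run D
t=12: queue=[G,F,E,A,C,D] q_used=0 → run G
t=13: queue=[G,F,E,A,C,D] q_used=1 → run G
t=14: queue=[F,E,A,C,D,G] q_used=0 → run F
t=15: queue=[F,E,A,C,D,G] q_used=1 → run F
t=16: queue=[E,A,C,D,G,F] q_used=0 → run E
t=17: queue=[E,A,C,D,G,F] q_used=1 → run E
t=18: queue=[A,C,D,G,F,E] q_used=0 → run A
t=19: queue=[C,D,G,F,E] q_used=0 → run C
t=20: queue=[C,D,G,F,E] q_used=1 → run C
t=21: queue=[D,G,F,E,C] q_used=0 → run D
t=22: queue=[D,G,F,E,C] q_used=1 → run D
t=23: queue=[G,F,E,C,D] q_used=0 → run G
t=24: queue=[G,F,E,C,D] q_used=1 → run G
t=25: queue=[F,E,C,D,G] q_used=0 → run F
t=26: queue=[F,E,C,D,G] q_used=1 → run F
t=27: queue=[E,C,D,G,F] q_used=0 → run E
t=28: queue=[E,C,D,G,F] q_used=1 → run E
t=29: queue=[C,D,G,F,E] q_used=0 → run C
t=30: queue=[C,D,G,F,E] q_used=1 → run C
t=31: queue=[D,G,F,E,C] q_used=0 → run D
t=32: queue=[D,G,F,E,C] q_used=1 → run D
t=33: queue=[G,F,E,C,D] q_used=0 → run G
t=34: queue=[G,F,E,C,D] q_used=1 → run G
t=35: queue=[F,E,C,D] q_used=0 → run F
t=36: queue=[F,E,C,D] q_used=1 → run F
t=37: queue=[E,C,D,F] q_used=0 → run E
t=38: queue=[E,C,D,F] q_used=1 → run E
t=39: queue=[C,D,F,E] q_used=0 → run C
t=40: queue=[C,D,F,E] q_used=1 → run C
t=41: queue=[D,F,E] q_used=0 → run D
t=42: queue=[D,F,E] q_used=1 → run D
t=43: queue=[F,E] q_used=0 → run F
t=44: queue=[F,E] q_used=1 → run F
t=45: queue=[E] q_used=0 → run E
t=46: (idle)
t=47: (idle)
t=48: (idle)
t=49: (idle)

context switches = 24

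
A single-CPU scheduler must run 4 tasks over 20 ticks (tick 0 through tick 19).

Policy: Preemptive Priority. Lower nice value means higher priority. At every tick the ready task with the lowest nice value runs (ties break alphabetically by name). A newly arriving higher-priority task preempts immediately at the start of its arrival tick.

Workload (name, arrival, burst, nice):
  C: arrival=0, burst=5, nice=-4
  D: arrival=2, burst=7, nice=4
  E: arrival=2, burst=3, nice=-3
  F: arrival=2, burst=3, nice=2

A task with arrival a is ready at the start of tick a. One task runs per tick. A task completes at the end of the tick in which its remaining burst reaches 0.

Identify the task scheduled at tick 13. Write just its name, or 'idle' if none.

running at tick 13 = D

t=0: ready={C} → run C
t=1: ready={C} → run C
t=2: ready={C,D,E,F} → run C
t=3: ready={C,D,E,F} → run C
t=4: ready={C,D,E,F} → run C
t=5: ready={D,E,F} → run E
t=6: ready={D,E,F} → run E
t=7: ready={D,E,F} → run E
t=8: ready={D,F} → run F
t=9: ready={D,F} → run F
t=10: ready={D,F} → run F
t=11: ready={D} → run D
t=12: ready={D} → run D
t=13: ready={D} → run D
t=14: ready={D} → run D
t=15: ready={D} → run D
t=16: ready={D} → run D
t=17: ready={D} → run D
t=18: (idle)
t=19: (idle)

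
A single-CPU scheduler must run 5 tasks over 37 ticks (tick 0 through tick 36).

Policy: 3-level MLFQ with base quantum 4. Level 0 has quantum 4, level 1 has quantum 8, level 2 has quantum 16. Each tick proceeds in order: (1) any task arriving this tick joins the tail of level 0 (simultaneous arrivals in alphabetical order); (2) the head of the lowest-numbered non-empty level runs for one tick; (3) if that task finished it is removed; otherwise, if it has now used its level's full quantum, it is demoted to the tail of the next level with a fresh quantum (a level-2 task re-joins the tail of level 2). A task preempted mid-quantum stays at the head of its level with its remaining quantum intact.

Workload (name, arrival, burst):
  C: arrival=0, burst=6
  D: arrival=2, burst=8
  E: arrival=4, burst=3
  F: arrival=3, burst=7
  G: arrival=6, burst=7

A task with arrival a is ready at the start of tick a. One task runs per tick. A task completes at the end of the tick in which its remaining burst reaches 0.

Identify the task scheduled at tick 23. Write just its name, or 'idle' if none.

t=0: L0/L1/L2 = C/-/- → run C
t=1: L0/L1/L2 = C/-/- → run C
t=2: L0/L1/L2 = CD/-/- → run C
t=3: L0/L1/L2 = CDF/-/- → run C
t=4: L0/L1/L2 = DFE/C/- → run D
t=5: L0/L1/L2 = DFE/C/- → run D
t=6: L0/L1/L2 = DFEG/C/- → run D
t=7: L0/L1/L2 = DFEG/C/- → run D
t=8: L0/L1/L2 = FEG/CD/- → run F
t=9: L0/L1/L2 = FEG/CD/- → run F
t=10: L0/L1/L2 = FEG/CD/- → run F
t=11: L0/L1/L2 = FEG/CD/- → run F
t=12: L0/L1/L2 = EG/CDF/- → run E
t=13: L0/L1/L2 = EG/CDF/- → run E
t=14: L0/L1/L2 = EG/CDF/- → run E
t=15: L0/L1/L2 = G/CDF/- → run G
t=16: L0/L1/L2 = G/CDF/- → run G
t=17: L0/L1/L2 = G/CDF/- → run G
t=18: L0/L1/L2 = G/CDF/- → run G
t=19: L0/L1/L2 = -/CDFG/- → run C
t=20: L0/L1/L2 = -/CDFG/- → run C
t=21: L0/L1/L2 = -/DFG/- → run D
t=22: L0/L1/L2 = -/DFG/- → run D
t=23: L0/L1/L2 = -/DFG/- → run D
t=24: L0/L1/L2 = -/DFG/- → run D
t=25: L0/L1/L2 = -/FG/- → run F
t=26: L0/L1/L2 = -/FG/- → run F
t=27: L0/L1/L2 = -/FG/- → run F
t=28: L0/L1/L2 = -/G/- → run G
t=29: L0/L1/L2 = -/G/- → run G
t=30: L0/L1/L2 = -/G/- → run G
t=31: (idle)
t=32: (idle)
t=33: (idle)
t=34: (idle)
t=35: (idle)
t=36: (idle)

running at tick 23 = D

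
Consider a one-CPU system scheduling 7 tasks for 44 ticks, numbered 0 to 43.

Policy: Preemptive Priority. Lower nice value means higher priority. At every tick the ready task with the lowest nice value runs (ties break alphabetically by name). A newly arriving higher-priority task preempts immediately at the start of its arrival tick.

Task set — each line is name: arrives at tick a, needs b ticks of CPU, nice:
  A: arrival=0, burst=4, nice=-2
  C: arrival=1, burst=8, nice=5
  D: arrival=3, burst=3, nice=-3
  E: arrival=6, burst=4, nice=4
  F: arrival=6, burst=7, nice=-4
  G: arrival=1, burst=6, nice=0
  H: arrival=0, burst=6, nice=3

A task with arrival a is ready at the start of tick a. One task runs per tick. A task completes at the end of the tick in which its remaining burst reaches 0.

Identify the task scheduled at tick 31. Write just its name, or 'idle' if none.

t=0: ready={A,H} → run A
t=1: ready={A,C,G,H} → run A
t=2: ready={A,C,G,H} → run A
t=3: ready={A,C,D,G,H} → run D
t=4: ready={A,C,D,G,H} → run D
t=5: ready={A,C,D,G,H} → run D
t=6: ready={A,C,E,F,G,H} → run F
t=7: ready={A,C,E,F,G,H} → run F
t=8: ready={A,C,E,F,G,H} → run F
t=9: ready={A,C,E,F,G,H} → run F
t=10: ready={A,C,E,F,G,H} → run F
t=11: ready={A,C,E,F,G,H} → run F
t=12: ready={A,C,E,F,G,H} → run F
t=13: ready={A,C,E,G,H} → run A
t=14: ready={C,E,G,H} → run G
t=15: ready={C,E,G,H} → run G
t=16: ready={C,E,G,H} → run G
t=17: ready={C,E,G,H} → run G
t=18: ready={C,E,G,H} → run G
t=19: ready={C,E,G,H} → run G
t=20: ready={C,E,H} → run H
t=21: ready={C,E,H} → run H
t=22: ready={C,E,H} → run H
t=23: ready={C,E,H} → run H
t=24: ready={C,E,H} → run H
t=25: ready={C,E,H} → run H
t=26: ready={C,E} → run E
t=27: ready={C,E} → run E
t=28: ready={C,E} → run E
t=29: ready={C,E} → run E
t=30: ready={C} → run C
t=31: ready={C} → run C
t=32: ready={C} → run C
t=33: ready={C} → run C
t=34: ready={C} → run C
t=35: ready={C} → run C
t=36: ready={C} → run C
t=37: ready={C} → run C
t=38: (idle)
t=39: (idle)
t=40: (idle)
t=41: (idle)
t=42: (idle)
t=43: (idle)

running at tick 31 = C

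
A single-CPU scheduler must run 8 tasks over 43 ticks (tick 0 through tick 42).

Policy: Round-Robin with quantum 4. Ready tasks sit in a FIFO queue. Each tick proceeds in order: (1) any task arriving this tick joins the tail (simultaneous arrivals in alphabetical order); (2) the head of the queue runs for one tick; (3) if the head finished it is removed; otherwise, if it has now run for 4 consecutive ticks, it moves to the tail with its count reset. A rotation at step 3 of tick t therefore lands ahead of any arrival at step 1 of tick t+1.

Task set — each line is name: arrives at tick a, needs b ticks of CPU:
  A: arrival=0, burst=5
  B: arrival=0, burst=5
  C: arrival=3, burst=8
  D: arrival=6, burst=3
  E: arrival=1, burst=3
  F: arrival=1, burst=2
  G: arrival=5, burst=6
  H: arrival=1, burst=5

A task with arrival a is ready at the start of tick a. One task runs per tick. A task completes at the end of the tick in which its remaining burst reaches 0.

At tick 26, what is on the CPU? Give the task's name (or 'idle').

t=0: queue=[A,B] q_used=0 → run A
t=1: queue=[A,B,E,F,H] q_used=1 → run A
t=2: queue=[A,B,E,F,H] q_used=2 → run A
t=3: queue=[A,B,E,F,H,C] q_used=3 → run A
t=4: queue=[B,E,F,H,C,A] q_used=0 → run B
t=5: queue=[B,E,F,H,C,A,G] q_used=1 → run B
t=6: queue=[B,E,F,H,C,A,G,D] q_used=2 → run B
t=7: queue=[B,E,F,H,C,A,G,D] q_used=3 → run B
t=8: queue=[E,F,H,C,A,G,D,B] q_used=0 → run E
t=9: queue=[E,F,H,C,A,G,D,B] q_used=1 → run E
t=10: queue=[E,F,H,C,A,G,D,B] q_used=2 → run E
t=11: queue=[F,H,C,A,G,D,B] q_used=0 → run F
t=12: queue=[F,H,C,A,G,D,B] q_used=1 → run F
t=13: queue=[H,C,A,G,D,B] q_used=0 → run H
t=14: queue=[H,C,A,G,D,B] q_used=1 → run H
t=15: queue=[H,C,A,G,D,B] q_used=2 → run H
t=16: queue=[H,C,A,G,D,B] q_used=3 → run H
t=17: queue=[C,A,G,D,B,H] q_used=0 → run C
t=18: queue=[C,A,G,D,B,H] q_used=1 → run C
t=19: queue=[C,A,G,D,B,H] q_used=2 → run C
t=20: queue=[C,A,G,D,B,H] q_used=3 → run C
t=21: queue=[A,G,D,B,H,C] q_used=0 → run A
t=22: queue=[G,D,B,H,C] q_used=0 → run G
t=23: queue=[G,D,B,H,C] q_used=1 → run G
t=24: queue=[G,D,B,H,C] q_used=2 → run G
t=25: queue=[G,D,B,H,C] q_used=3 → run G
t=26: queue=[D,B,H,C,G] q_used=0 → run D
t=27: queue=[D,B,H,C,G] q_used=1 → run D
t=28: queue=[D,B,H,C,G] q_used=2 → run D
t=29: queue=[B,H,C,G] q_used=0 → run B
t=30: queue=[H,C,G] q_used=0 → run H
t=31: queue=[C,G] q_used=0 → run C
t=32: queue=[C,G] q_used=1 → run C
t=33: queue=[C,G] q_used=2 → run C
t=34: queue=[C,G] q_used=3 → run C
t=35: queue=[G] q_used=0 → run G
t=36: queue=[G] q_used=1 → run G
t=37: (idle)
t=38: (idle)
t=39: (idle)
t=40: (idle)
t=41: (idle)
t=42: (idle)

running at tick 26 = D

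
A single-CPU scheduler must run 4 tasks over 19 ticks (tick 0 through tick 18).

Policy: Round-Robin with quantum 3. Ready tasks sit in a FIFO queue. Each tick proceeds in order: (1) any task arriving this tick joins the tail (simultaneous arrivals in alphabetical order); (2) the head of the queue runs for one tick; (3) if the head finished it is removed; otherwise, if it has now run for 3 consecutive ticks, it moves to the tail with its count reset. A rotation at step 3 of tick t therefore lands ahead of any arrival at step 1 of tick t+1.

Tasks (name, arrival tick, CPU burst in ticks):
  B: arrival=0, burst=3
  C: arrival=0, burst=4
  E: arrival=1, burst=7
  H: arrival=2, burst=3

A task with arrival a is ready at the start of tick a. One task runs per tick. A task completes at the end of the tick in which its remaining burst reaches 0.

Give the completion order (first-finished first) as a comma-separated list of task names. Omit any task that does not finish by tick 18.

completion order = B, H, C, E

t=0: queue=[B,C] q_used=0 → run B
t=1: queue=[B,C,E] q_used=1 → run B
t=2: queue=[B,C,E,H] q_used=2 → run B
t=3: queue=[C,E,H] q_used=0 → run C
t=4: queue=[C,E,H] q_used=1 → run C
t=5: queue=[C,E,H] q_used=2 → run C
t=6: queue=[E,H,C] q_used=0 → run E
t=7: queue=[E,H,C] q_used=1 → run E
t=8: queue=[E,H,C] q_used=2 → run E
t=9: queue=[H,C,E] q_used=0 → run H
t=10: queue=[H,C,E] q_used=1 → run H
t=11: queue=[H,C,E] q_used=2 → run H
t=12: queue=[C,E] q_used=0 → run C
t=13: queue=[E] q_used=0 → run E
t=14: queue=[E] q_used=1 → run E
t=15: queue=[E] q_used=2 → run E
t=16: queue=[E] q_used=0 → run E
t=17: (idle)
t=18: (idle)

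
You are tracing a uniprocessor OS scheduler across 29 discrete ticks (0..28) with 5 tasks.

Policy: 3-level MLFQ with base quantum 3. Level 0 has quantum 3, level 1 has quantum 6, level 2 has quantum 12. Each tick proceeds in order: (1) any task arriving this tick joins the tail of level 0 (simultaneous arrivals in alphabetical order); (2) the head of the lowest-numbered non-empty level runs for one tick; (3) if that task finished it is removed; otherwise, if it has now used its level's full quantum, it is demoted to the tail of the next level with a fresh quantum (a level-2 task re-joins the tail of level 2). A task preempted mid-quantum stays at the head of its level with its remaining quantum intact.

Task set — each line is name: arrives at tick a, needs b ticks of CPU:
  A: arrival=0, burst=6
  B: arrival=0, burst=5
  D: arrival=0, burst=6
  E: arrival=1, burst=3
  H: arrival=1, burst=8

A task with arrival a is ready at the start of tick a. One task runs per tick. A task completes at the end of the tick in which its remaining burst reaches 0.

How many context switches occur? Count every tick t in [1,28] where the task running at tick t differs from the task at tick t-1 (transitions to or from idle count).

t=0: L0/L1/L2 = ABD/-/- → run A
t=1: L0/L1/L2 = ABDEH/-/- → run A
t=2: L0/L1/L2 = ABDEH/-/- → run A
t=3: L0/L1/L2 = BDEH/A/- → run B
t=4: L0/L1/L2 = BDEH/A/- → run B
t=5: L0/L1/L2 = BDEH/A/- → run B
t=6: L0/L1/L2 = DEH/AB/- → run D
t=7: L0/L1/L2 = DEH/AB/- → run D
t=8: L0/L1/L2 = DEH/AB/- → run D
t=9: L0/L1/L2 = EH/ABD/- → run E
t=10: L0/L1/L2 = EH/ABD/- → run E
t=11: L0/L1/L2 = EH/ABD/- → run E
t=12: L0/L1/L2 = H/ABD/- → run H
t=13: L0/L1/L2 = H/ABD/- → run H
t=14: L0/L1/L2 = H/ABD/- → run H
t=15: L0/L1/L2 = -/ABDH/- → run A
t=16: L0/L1/L2 = -/ABDH/- → run A
t=17: L0/L1/L2 = -/ABDH/- → run A
t=18: L0/L1/L2 = -/BDH/- → run B
t=19: L0/L1/L2 = -/BDH/- → run B
t=20: L0/L1/L2 = -/DH/- → run D
t=21: L0/L1/L2 = -/DH/- → run D
t=22: L0/L1/L2 = -/DH/- → run D
t=23: L0/L1/L2 = -/H/- → run H
t=24: L0/L1/L2 = -/H/- → run H
t=25: L0/L1/L2 = -/H/- → run H
t=26: L0/L1/L2 = -/H/- → run H
t=27: L0/L1/L2 = -/H/- → run H
t=28: (idle)

context switches = 9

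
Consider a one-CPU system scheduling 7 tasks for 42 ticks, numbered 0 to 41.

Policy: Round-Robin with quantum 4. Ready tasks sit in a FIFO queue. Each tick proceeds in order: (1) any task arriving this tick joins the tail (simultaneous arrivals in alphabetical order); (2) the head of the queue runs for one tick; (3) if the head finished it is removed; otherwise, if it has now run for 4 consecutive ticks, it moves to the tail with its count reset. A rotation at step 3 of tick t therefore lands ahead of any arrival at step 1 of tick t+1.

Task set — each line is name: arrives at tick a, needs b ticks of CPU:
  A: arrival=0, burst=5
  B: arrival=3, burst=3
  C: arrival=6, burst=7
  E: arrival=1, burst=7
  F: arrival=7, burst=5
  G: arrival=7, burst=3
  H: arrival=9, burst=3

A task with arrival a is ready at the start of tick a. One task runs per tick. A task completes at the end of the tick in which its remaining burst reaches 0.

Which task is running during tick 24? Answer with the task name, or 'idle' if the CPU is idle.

running at tick 24 = E

t=0: queue=[A] q_used=0 → run A
t=1: queue=[A,E] q_used=1 → run A
t=2: queue=[A,E] q_used=2 → run A
t=3: queue=[A,E,B] q_used=3 → run A
t=4: queue=[E,B,A] q_used=0 → run E
t=5: queue=[E,B,A] q_used=1 → run E
t=6: queue=[E,B,A,C] q_used=2 → run E
t=7: queue=[E,B,A,C,F,G] q_used=3 → run E
t=8: queue=[B,A,C,F,G,E] q_used=0 → run B
t=9: queue=[B,A,C,F,G,E,H] q_used=1 → run B
t=10: queue=[B,A,C,F,G,E,H] q_used=2 → run B
t=11: queue=[A,C,F,G,E,H] q_used=0 → run A
t=12: queue=[C,F,G,E,H] q_used=0 → run C
t=13: queue=[C,F,G,E,H] q_used=1 → run C
t=14: queue=[C,F,G,E,H] q_used=2 → run C
t=15: queue=[C,F,G,E,H] q_used=3 → run C
t=16: queue=[F,G,E,H,C] q_used=0 → run F
t=17: queue=[F,G,E,H,C] q_used=1 → run F
t=18: queue=[F,G,E,H,C] q_used=2 → run F
t=19: queue=[F,G,E,H,C] q_used=3 → run F
t=20: queue=[G,E,H,C,F] q_used=0 → run G
t=21: queue=[G,E,H,C,F] q_used=1 → run G
t=22: queue=[G,E,H,C,F] q_used=2 → run G
t=23: queue=[E,H,C,F] q_used=0 → run E
t=24: queue=[E,H,C,F] q_used=1 → run E
t=25: queue=[E,H,C,F] q_used=2 → run E
t=26: queue=[H,C,F] q_used=0 → run H
t=27: queue=[H,C,F] q_used=1 → run H
t=28: queue=[H,C,F] q_used=2 → run H
t=29: queue=[C,F] q_used=0 → run C
t=30: queue=[C,F] q_used=1 → run C
t=31: queue=[C,F] q_used=2 → run C
t=32: queue=[F] q_used=0 → run F
t=33: (idle)
t=34: (idle)
t=35: (idle)
t=36: (idle)
t=37: (idle)
t=38: (idle)
t=39: (idle)
t=40: (idle)
t=41: (idle)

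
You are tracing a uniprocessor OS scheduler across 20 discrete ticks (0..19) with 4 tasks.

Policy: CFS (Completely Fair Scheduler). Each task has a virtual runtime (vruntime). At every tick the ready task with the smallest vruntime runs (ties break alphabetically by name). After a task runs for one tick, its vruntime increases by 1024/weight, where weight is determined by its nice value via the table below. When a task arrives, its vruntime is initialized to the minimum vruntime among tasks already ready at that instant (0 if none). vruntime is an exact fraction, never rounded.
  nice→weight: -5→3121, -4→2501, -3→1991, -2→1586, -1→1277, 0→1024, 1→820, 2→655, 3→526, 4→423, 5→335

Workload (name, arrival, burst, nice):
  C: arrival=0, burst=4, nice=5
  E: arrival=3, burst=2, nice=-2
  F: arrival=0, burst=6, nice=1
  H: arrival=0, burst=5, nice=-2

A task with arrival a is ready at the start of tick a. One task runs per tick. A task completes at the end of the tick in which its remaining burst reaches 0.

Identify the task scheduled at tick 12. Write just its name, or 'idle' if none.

running at tick 12 = F

t=0: vr[C=0 F=0 H=0] → run C
t=1: vr[C=1024/335 F=0 H=0] → run F
t=2: vr[C=1024/335 F=256/205 H=0] → run H
t=3: vr[C=1024/335 E=512/793 F=256/205 H=512/793] → run E
t=4: vr[C=1024/335 E=1024/793 F=256/205 H=512/793] → run H
t=5: vr[C=1024/335 E=1024/793 F=256/205 H=1024/793] → run F
t=6: vr[C=1024/335 E=1024/793 F=512/205 H=1024/793] → run E
t=7: vr[C=1024/335 F=512/205 H=1024/793] → run H
t=8: vr[C=1024/335 F=512/205 H=1536/793] → run H
t=9: vr[C=1024/335 F=512/205 H=2048/793] → run F
t=10: vr[C=1024/335 F=768/205 H=2048/793] → run H
t=11: vr[C=1024/335 F=768/205] → run C
t=12: vr[C=2048/335 F=768/205] → run F
t=13: vr[C=2048/335 F=1024/205] → run F
t=14: vr[C=2048/335 F=256/41] → run C
t=15: vr[C=3072/335 F=256/41] → run F
t=16: vr[C=3072/335] → run C
t=17: (idle)
t=18: (idle)
t=19: (idle)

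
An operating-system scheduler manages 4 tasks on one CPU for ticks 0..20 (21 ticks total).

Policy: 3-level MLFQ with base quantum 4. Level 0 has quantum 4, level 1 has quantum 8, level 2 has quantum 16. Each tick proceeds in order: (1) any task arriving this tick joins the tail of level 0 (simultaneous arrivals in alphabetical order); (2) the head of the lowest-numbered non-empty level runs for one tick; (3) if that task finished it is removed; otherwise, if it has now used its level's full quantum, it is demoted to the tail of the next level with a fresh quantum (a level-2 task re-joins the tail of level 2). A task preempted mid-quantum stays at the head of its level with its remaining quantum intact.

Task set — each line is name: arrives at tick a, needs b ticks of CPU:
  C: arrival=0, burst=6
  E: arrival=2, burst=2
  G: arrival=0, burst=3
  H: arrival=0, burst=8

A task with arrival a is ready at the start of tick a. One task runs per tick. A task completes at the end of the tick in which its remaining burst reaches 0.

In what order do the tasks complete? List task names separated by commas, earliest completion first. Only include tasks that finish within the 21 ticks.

t=0: L0/L1/L2 = CGH/-/- → run C
t=1: L0/L1/L2 = CGH/-/- → run C
t=2: L0/L1/L2 = CGHE/-/- → run C
t=3: L0/L1/L2 = CGHE/-/- → run C
t=4: L0/L1/L2 = GHE/C/- → run G
t=5: L0/L1/L2 = GHE/C/- → run G
t=6: L0/L1/L2 = GHE/C/- → run G
t=7: L0/L1/L2 = HE/C/- → run H
t=8: L0/L1/L2 = HE/C/- → run H
t=9: L0/L1/L2 = HE/C/- → run H
t=10: L0/L1/L2 = HE/C/- → run H
t=11: L0/L1/L2 = E/CH/- → run E
t=12: L0/L1/L2 = E/CH/- → run E
t=13: L0/L1/L2 = -/CH/- → run C
t=14: L0/L1/L2 = -/CH/- → run C
t=15: L0/L1/L2 = -/H/- → run H
t=16: L0/L1/L2 = -/H/- → run H
t=17: L0/L1/L2 = -/H/- → run H
t=18: L0/L1/L2 = -/H/- → run H
t=19: (idle)
t=20: (idle)

completion order = G, E, C, H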